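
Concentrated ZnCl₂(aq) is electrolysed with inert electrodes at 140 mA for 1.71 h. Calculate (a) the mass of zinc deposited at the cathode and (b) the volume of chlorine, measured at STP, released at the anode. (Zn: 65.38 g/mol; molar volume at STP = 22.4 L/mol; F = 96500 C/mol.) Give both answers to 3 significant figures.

0.292 g Zn; 0.100 L Cl₂

Q = 0.140 × 6156 = 861.8 C; n(e⁻) = 861.8 / 96500 = 0.008931 mol
Cathode: Zn²⁺ + 2e⁻ → Zn → n(Zn) = 0.008931/2 = 0.004466 mol → 0.292 g
Anode: 2Cl⁻ → Cl₂ + 2e⁻ → n(Cl₂) = 0.008931/2 = 0.004466 mol → 0.100 L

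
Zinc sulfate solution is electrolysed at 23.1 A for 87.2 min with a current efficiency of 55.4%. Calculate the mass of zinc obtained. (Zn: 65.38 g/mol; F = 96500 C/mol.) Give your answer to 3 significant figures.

Q = 23.1 × 5232 = 1.209×10^5 C
n(e⁻) = 1.209×10^5 / 96500 = 1.253 mol
Zn²⁺ + 2e⁻ → Zn, so theoretical m(Zn) = 0.6265 × 65.38 = 40.96 g
Actual mass = 55.4% × 40.96 = 22.7 g

22.7 g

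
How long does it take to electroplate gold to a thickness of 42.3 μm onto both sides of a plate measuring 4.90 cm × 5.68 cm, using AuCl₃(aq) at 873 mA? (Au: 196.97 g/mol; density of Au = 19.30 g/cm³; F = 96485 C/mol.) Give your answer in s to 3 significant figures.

7650 s

Plated area = 2 × 4.90 × 5.68 = 55.66 cm²
Volume = 55.66 × 42.3×10⁻⁴ cm = 0.2354 cm³
m(Au) = 0.2354 × 19.30 = 4.543 g
n(Au) = 4.543 / 196.97 = 0.02306 mol; n(e⁻) = 3 × 0.02306 = 0.06918 mol
Q = 0.06918 × 96485 = 6675 C
t = 6675 / 0.873 = 7646 s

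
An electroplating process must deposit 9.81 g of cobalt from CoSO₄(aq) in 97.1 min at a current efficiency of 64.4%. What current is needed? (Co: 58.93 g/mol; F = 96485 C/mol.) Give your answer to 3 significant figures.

n(Co) = 9.81 / 58.93 = 0.1665 mol
Co²⁺ + 2e⁻ → Co, so n(e⁻) = 2 × 0.1665 = 0.3330 mol
Q = 0.3330 × 96485 / 0.644 = 49890 C
I = Q / t = 49890 / 5826 s = 8.56 A

8.56 A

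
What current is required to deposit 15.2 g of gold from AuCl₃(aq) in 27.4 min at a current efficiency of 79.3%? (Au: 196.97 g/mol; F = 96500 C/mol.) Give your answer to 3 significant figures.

n(Au) = 15.2 / 196.97 = 0.07717 mol
Au³⁺ + 3e⁻ → Au, so n(e⁻) = 3 × 0.07717 = 0.2315 mol
Q = 0.2315 × 96500 / 0.793 = 28170 C
I = Q / t = 28170 / 1644 s = 17.1 A

17.1 A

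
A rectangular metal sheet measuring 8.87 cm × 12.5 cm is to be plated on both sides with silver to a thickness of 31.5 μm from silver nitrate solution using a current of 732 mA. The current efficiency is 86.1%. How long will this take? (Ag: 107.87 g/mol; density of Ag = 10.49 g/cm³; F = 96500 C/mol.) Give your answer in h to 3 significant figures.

Plated area = 2 × 8.87 × 12.5 = 221.8 cm²
Volume = 221.8 × 31.5×10⁻⁴ cm = 0.6987 cm³
m(Ag) = 0.6987 × 10.49 = 7.329 g
n(Ag) = 7.329 / 107.87 = 0.06794 mol; n(e⁻) = 0.06794 mol
Q = 0.06794 × 96500 / 0.861 = 7615 C
t = 7615 / 0.732 = 10400 s = 2.89 h

2.89 h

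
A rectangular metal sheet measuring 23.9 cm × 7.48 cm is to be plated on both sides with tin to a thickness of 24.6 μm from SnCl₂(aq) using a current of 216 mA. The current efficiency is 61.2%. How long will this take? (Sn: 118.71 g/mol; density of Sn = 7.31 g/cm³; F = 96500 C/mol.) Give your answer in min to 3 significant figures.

1320 min

Plated area = 2 × 23.9 × 7.48 = 357.5 cm²
Volume = 357.5 × 24.6×10⁻⁴ cm = 0.8795 cm³
m(Sn) = 0.8795 × 7.31 = 6.429 g
n(Sn) = 6.429 / 118.71 = 0.05416 mol; n(e⁻) = 2 × 0.05416 = 0.1083 mol
Q = 0.1083 × 96500 / 0.612 = 17080 C
t = 17080 / 0.216 = 79070 s = 1320 min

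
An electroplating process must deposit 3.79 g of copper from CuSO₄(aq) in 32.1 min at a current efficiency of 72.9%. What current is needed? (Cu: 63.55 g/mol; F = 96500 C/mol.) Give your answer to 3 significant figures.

8.20 A

n(Cu) = 3.79 / 63.55 = 0.05964 mol
Cu²⁺ + 2e⁻ → Cu, so n(e⁻) = 2 × 0.05964 = 0.1193 mol
Q = 0.1193 × 96500 / 0.729 = 15790 C
I = Q / t = 15790 / 1926 s = 8.20 A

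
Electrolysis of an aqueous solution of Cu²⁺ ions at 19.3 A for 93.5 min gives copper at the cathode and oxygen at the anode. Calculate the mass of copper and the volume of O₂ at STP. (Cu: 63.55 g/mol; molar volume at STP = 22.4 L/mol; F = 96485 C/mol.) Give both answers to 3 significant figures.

35.7 g Cu; 6.28 L O₂

Q = 19.3 × 5610 = 1.083×10^5 C; n(e⁻) = 1.083×10^5 / 96485 = 1.122 mol
Cathode: Cu²⁺ + 2e⁻ → Cu → n(Cu) = 1.122/2 = 0.5610 mol → 35.7 g
Anode: 2H₂O → O₂ + 4H⁺ + 4e⁻ → n(O₂) = 1.122/4 = 0.2805 mol → 6.28 L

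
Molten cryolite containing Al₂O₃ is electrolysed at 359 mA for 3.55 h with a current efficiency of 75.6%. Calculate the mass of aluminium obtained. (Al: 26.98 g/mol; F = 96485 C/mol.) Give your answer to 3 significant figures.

0.323 g

Q = 0.359 × 12780 = 4588 C
n(e⁻) = 4588 / 96485 = 0.04755 mol
Al³⁺ + 3e⁻ → Al, so theoretical m(Al) = 0.01585 × 26.98 = 0.4276 g
Actual mass = 75.6% × 0.4276 = 0.323 g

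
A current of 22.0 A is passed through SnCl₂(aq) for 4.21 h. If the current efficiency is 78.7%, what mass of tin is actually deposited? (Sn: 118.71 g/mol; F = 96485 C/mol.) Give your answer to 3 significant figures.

Q = 22.0 × 15156 = 3.334×10^5 C
n(e⁻) = 3.334×10^5 / 96485 = 3.455 mol
Sn²⁺ + 2e⁻ → Sn, so theoretical m(Sn) = 1.728 × 118.71 = 205.1 g
Actual mass = 78.7% × 205.1 = 161 g

161 g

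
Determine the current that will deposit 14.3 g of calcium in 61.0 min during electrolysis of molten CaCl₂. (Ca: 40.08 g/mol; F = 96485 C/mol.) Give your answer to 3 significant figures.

18.8 A

n(Ca) = 14.3 / 40.08 = 0.3568 mol
Ca²⁺ + 2e⁻ → Ca, so n(e⁻) = 2 × 0.3568 = 0.7136 mol
Q = 0.7136 × 96485 = 68850 C
I = Q / t = 68850 / 3660 s = 18.8 A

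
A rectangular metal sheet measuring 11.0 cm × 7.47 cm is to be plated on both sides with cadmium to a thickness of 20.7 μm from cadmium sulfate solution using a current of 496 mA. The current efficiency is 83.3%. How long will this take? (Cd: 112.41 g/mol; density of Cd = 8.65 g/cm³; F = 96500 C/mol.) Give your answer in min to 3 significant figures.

204 min

Plated area = 2 × 11.0 × 7.47 = 164.3 cm²
Volume = 164.3 × 20.7×10⁻⁴ cm = 0.3401 cm³
m(Cd) = 0.3401 × 8.65 = 2.942 g
n(Cd) = 2.942 / 112.41 = 0.02617 mol; n(e⁻) = 2 × 0.02617 = 0.05234 mol
Q = 0.05234 × 96500 / 0.833 = 6063 C
t = 6063 / 0.496 = 12220 s = 204 min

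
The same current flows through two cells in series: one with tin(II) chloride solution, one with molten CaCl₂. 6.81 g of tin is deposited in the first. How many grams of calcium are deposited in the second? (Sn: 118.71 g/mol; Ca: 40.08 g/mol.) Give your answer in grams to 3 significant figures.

2.30 g

n(Sn) = 6.81 / 118.71 = 0.05737 mol
Sn²⁺ + 2e⁻ → Sn, so n(e⁻) = 2 × 0.05737 = 0.1147 mol
In series, the same 0.1147 mol of electrons flows through the second cell.
Ca²⁺ + 2e⁻ → Ca, so n(Ca) = 0.1147 / 2 = 0.05735 mol
m(Ca) = 0.05735 × 40.08 = 2.30 g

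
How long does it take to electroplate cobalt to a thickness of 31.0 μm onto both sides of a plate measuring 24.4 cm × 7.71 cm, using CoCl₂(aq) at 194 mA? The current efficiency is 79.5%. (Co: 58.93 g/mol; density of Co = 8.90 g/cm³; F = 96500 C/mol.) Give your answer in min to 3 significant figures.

Plated area = 2 × 24.4 × 7.71 = 376.2 cm²
Volume = 376.2 × 31.0×10⁻⁴ cm = 1.166 cm³
m(Co) = 1.166 × 8.90 = 10.38 g
n(Co) = 10.38 / 58.93 = 0.1761 mol; n(e⁻) = 2 × 0.1761 = 0.3522 mol
Q = 0.3522 × 96500 / 0.795 = 42750 C
t = 42750 / 0.194 = 2.204×10^5 s = 3670 min

3670 min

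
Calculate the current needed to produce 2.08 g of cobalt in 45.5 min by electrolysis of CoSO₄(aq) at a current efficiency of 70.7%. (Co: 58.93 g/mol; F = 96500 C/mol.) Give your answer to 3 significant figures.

3.53 A

n(Co) = 2.08 / 58.93 = 0.03530 mol
Co²⁺ + 2e⁻ → Co, so n(e⁻) = 2 × 0.03530 = 0.07060 mol
Q = 0.07060 × 96500 / 0.707 = 9636 C
I = Q / t = 9636 / 2730 s = 3.53 A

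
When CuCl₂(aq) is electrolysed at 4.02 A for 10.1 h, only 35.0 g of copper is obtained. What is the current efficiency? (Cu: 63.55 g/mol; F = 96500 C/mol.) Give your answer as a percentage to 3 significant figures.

Q = 4.02 × 36360 = 1.462×10^5 C
n(e⁻) = 1.462×10^5 / 96500 = 1.515 mol
Cu²⁺ + 2e⁻ → Cu, so theoretical n(Cu) = 0.7575 mol → 48.14 g
Efficiency = 35.0 / 48.14 = 0.7270 = 72.7%

72.7%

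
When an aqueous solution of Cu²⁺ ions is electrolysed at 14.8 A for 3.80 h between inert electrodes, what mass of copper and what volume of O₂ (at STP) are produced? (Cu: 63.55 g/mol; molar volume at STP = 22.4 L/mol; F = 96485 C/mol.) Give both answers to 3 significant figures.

66.7 g Cu; 11.8 L O₂

Q = 14.8 × 13680 = 2.025×10^5 C; n(e⁻) = 2.025×10^5 / 96485 = 2.099 mol
Cathode: Cu²⁺ + 2e⁻ → Cu → n(Cu) = 2.099/2 = 1.050 mol → 66.7 g
Anode: 2H₂O → O₂ + 4H⁺ + 4e⁻ → n(O₂) = 2.099/4 = 0.5248 mol → 11.8 L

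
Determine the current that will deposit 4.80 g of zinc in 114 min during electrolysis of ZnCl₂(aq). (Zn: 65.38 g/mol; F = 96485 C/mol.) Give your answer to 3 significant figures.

n(Zn) = 4.80 / 65.38 = 0.07342 mol
Zn²⁺ + 2e⁻ → Zn, so n(e⁻) = 2 × 0.07342 = 0.1468 mol
Q = 0.1468 × 96485 = 14160 C
I = Q / t = 14160 / 6840 s = 2.07 A

2.07 A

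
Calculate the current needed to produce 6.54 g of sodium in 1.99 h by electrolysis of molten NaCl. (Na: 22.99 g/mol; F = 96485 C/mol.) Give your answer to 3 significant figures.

3.83 A

n(Na) = 6.54 / 22.99 = 0.2845 mol
Na⁺ + e⁻ → Na, so n(e⁻) = 0.2845 mol
Q = 0.2845 × 96485 = 27450 C
I = Q / t = 27450 / 7164 s = 3.83 A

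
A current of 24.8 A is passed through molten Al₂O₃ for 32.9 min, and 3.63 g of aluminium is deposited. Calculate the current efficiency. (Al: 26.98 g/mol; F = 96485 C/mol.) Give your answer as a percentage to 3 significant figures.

79.6%

Q = 24.8 × 1974 = 48960 C
n(e⁻) = 48960 / 96485 = 0.5074 mol
Al³⁺ + 3e⁻ → Al, so theoretical n(Al) = 0.1691 mol → 4.562 g
Efficiency = 3.63 / 4.562 = 0.7957 = 79.6%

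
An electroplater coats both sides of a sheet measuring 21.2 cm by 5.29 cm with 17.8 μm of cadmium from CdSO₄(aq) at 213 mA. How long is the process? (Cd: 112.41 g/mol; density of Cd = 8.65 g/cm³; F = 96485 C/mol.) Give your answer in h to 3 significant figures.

7.73 h

Plated area = 2 × 21.2 × 5.29 = 224.3 cm²
Volume = 224.3 × 17.8×10⁻⁴ cm = 0.3993 cm³
m(Cd) = 0.3993 × 8.65 = 3.454 g
n(Cd) = 3.454 / 112.41 = 0.03073 mol; n(e⁻) = 2 × 0.03073 = 0.06146 mol
Q = 0.06146 × 96485 = 5930 C
t = 5930 / 0.213 = 27840 s = 7.73 h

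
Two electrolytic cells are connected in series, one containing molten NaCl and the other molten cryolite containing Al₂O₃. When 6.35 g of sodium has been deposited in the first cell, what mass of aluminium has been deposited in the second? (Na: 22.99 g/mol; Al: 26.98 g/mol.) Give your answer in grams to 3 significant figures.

2.48 g

n(Na) = 6.35 / 22.99 = 0.2762 mol
Na⁺ + e⁻ → Na, so n(e⁻) = 0.2762 mol
In series, the same 0.2762 mol of electrons flows through the second cell.
Al³⁺ + 3e⁻ → Al, so n(Al) = 0.2762 / 3 = 0.09207 mol
m(Al) = 0.09207 × 26.98 = 2.48 g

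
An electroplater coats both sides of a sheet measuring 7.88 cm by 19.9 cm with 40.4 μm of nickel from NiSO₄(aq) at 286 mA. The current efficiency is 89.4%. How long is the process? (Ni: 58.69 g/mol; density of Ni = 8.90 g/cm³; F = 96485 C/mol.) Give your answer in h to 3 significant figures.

40.3 h

Plated area = 2 × 7.88 × 19.9 = 313.6 cm²
Volume = 313.6 × 40.4×10⁻⁴ cm = 1.267 cm³
m(Ni) = 1.267 × 8.90 = 11.28 g
n(Ni) = 11.28 / 58.69 = 0.1922 mol; n(e⁻) = 2 × 0.1922 = 0.3844 mol
Q = 0.3844 × 96485 / 0.894 = 41490 C
t = 41490 / 0.286 = 1.451×10^5 s = 40.3 h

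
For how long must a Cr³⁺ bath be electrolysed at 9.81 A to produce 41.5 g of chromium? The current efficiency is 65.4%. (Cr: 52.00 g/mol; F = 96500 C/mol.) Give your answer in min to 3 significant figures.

600 min

n(Cr) = 41.5 / 52.00 = 0.7981 mol
Cr³⁺ + 3e⁻ → Cr, so n(e⁻) = 3 × 0.7981 = 2.394 mol
Q = 2.394 × 96500 / 0.654 = 3.532×10^5 C
t = Q / I = 3.532×10^5 / 9.81 = 36000 s = 600 min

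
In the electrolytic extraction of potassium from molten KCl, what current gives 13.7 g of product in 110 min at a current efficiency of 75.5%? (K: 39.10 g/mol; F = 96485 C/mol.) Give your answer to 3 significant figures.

n(K) = 13.7 / 39.10 = 0.3504 mol
K⁺ + e⁻ → K, so n(e⁻) = 0.3504 mol
Q = 0.3504 × 96485 / 0.755 = 44780 C
I = Q / t = 44780 / 6600 s = 6.78 A

6.78 A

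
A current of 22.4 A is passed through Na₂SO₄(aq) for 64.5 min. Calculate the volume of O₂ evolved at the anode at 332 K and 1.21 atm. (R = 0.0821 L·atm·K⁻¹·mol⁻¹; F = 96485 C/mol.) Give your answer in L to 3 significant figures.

5.06 L

Charge passed = 22.4 × 3870 = 86690 C
n(e⁻) = 86690 / 96485 = 0.8985 mol
2H₂O → O₂ + 4H⁺ + 4e⁻, so n(O₂) = 0.8985 / 4 = 0.2246 mol
V = nRT/P = 0.2246 × 0.0821 × 332 / 1.21 = 5.059 L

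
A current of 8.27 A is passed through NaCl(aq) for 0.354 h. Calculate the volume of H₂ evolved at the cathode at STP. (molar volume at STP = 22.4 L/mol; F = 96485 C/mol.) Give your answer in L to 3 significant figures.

1.22 L

Charge passed = 8.27 × 1274.4 = 10540 C
n(e⁻) = Q/F = 10540/96485 = 0.1092 mol
2H⁺ + 2e⁻ → H₂, so n(H₂) = 0.1092 / 2 = 0.05460 mol
V = 0.05460 × 22.4 = 1.223 L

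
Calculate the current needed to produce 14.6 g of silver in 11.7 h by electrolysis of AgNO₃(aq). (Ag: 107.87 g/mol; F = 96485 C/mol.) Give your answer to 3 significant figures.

n(Ag) = 14.6 / 107.87 = 0.1353 mol
Ag⁺ + e⁻ → Ag, so n(e⁻) = 0.1353 mol
Q = 0.1353 × 96485 = 13050 C
I = Q / t = 13050 / 42120 s = 0.310 A

0.310 A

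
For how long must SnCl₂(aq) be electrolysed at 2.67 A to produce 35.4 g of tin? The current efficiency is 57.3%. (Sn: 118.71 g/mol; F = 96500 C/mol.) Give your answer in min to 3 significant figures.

627 min

n(Sn) = 35.4 / 118.71 = 0.2982 mol
Sn²⁺ + 2e⁻ → Sn, so n(e⁻) = 2 × 0.2982 = 0.5964 mol
Q = 0.5964 × 96500 / 0.573 = 1.004×10^5 C
t = Q / I = 1.004×10^5 / 2.67 = 37600 s = 627 min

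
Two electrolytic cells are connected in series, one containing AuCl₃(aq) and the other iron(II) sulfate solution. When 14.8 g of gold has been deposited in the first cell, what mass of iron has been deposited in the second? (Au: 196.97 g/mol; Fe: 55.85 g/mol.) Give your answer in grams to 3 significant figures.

6.29 g

n(Au) = 14.8 / 196.97 = 0.07514 mol
Au³⁺ + 3e⁻ → Au, so n(e⁻) = 3 × 0.07514 = 0.2254 mol
Since the cells are in series, n(e⁻) in the Fe cell is also 0.2254 mol.
Fe²⁺ + 2e⁻ → Fe, so n(Fe) = 0.2254 / 2 = 0.1127 mol
m(Fe) = 0.1127 × 55.85 = 6.29 g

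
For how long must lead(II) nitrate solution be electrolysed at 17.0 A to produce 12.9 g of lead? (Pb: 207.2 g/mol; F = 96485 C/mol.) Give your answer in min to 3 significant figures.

11.8 min

n(Pb) = 12.9 / 207.2 = 0.06226 mol
Pb²⁺ + 2e⁻ → Pb, so n(e⁻) = 2 × 0.06226 = 0.1245 mol
Q = 0.1245 × 96485 = 12010 C
t = Q / I = 12010 / 17.0 = 706.5 s = 11.8 min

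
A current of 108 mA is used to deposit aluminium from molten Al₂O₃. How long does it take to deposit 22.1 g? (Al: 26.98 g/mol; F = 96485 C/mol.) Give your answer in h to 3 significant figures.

n(Al) = 22.1 / 26.98 = 0.8191 mol
Al³⁺ + 3e⁻ → Al, so n(e⁻) = 3 × 0.8191 = 2.457 mol
Q = 2.457 × 96485 = 2.371×10^5 C
t = Q / I = 2.371×10^5 / 0.108 = 2.195×10^6 s = 610 h

610 h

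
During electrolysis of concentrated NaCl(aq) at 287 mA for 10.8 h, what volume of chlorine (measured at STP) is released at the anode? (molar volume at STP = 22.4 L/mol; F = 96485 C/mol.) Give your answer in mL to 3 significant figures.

Q = 0.287 A × 38880 s = 11160 C
n(e⁻) = Q/F = 11160/96485 = 0.1157 mol
2Cl⁻ → Cl₂ + 2e⁻, so n(Cl₂) = 0.1157 / 2 = 0.05785 mol
V = 0.05785 × 22.4 = 1.296 L
= 1300 mL

1300 mL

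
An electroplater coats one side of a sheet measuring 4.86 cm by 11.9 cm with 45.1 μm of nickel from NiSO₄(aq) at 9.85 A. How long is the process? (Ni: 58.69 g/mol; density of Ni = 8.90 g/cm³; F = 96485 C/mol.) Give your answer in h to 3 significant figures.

0.215 h

Plated area = 4.86 × 11.9 = 57.83 cm²
Volume = 57.83 × 45.1×10⁻⁴ cm = 0.2608 cm³
m(Ni) = 0.2608 × 8.90 = 2.321 g
n(Ni) = 2.321 / 58.69 = 0.03955 mol; n(e⁻) = 2 × 0.03955 = 0.07910 mol
Q = 0.07910 × 96485 = 7632 C
t = 7632 / 9.85 = 774.8 s = 0.215 h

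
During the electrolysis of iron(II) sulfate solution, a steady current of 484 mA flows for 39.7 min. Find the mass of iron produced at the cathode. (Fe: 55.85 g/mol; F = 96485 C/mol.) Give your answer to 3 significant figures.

Q = 0.484 A × 2382 s = 1153 C
Moles of electrons = 1153 / 96485 = 0.01195 mol
Fe²⁺ + 2e⁻ → Fe, so n(Fe) = 0.01195 / 2 = 0.005975 mol
m = 0.005975 × 55.85 = 0.334 g

0.334 g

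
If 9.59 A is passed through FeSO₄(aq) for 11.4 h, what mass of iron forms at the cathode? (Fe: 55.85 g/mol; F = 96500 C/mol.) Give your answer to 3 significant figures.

Q = It = 9.59 × 41040 = 3.936×10^5 C
Moles of electrons = 3.936×10^5 / 96500 = 4.079 mol
Fe²⁺ + 2e⁻ → Fe, so n(Fe) = 4.079 / 2 = 2.040 mol
m = 2.040 × 55.85 = 114 g

114 g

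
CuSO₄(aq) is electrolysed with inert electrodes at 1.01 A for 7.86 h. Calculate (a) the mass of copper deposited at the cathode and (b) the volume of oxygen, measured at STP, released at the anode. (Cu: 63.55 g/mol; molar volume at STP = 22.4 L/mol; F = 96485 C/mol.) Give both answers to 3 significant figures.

9.41 g Cu; 1.66 L O₂

Q = 1.01 × 28296 = 28580 C; n(e⁻) = 28580 / 96485 = 0.2962 mol
Cathode: Cu²⁺ + 2e⁻ → Cu → n(Cu) = 0.2962/2 = 0.1481 mol → 9.41 g
Anode: 2H₂O → O₂ + 4H⁺ + 4e⁻ → n(O₂) = 0.2962/4 = 0.07405 mol → 1.66 L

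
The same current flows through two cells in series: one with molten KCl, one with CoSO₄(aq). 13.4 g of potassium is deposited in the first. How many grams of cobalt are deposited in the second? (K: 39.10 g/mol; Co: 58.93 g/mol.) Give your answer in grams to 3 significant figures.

10.1 g

n(K) = 13.4 / 39.10 = 0.3427 mol
K⁺ + e⁻ → K, so n(e⁻) = 0.3427 mol
The cells are in series, so the same charge (and hence the same n(e⁻) = 0.3427 mol) passes through both.
Co²⁺ + 2e⁻ → Co, so n(Co) = 0.3427 / 2 = 0.1714 mol
m(Co) = 0.1714 × 58.93 = 10.1 g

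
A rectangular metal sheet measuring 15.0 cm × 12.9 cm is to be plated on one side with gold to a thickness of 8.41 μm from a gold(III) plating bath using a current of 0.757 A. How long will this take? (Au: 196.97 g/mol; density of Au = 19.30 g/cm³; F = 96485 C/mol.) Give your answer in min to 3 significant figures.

102 min

Plated area = 15.0 × 12.9 = 193.5 cm²
Volume = 193.5 × 8.41×10⁻⁴ cm = 0.1627 cm³
m(Au) = 0.1627 × 19.30 = 3.140 g
n(Au) = 3.140 / 196.97 = 0.01594 mol; n(e⁻) = 3 × 0.01594 = 0.04782 mol
Q = 0.04782 × 96485 = 4614 C
t = 4614 / 0.757 = 6095 s = 102 min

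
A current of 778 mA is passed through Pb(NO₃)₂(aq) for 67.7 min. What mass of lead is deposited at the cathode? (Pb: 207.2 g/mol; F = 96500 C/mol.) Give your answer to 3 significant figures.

Charge passed = 0.778 × 4062 = 3160 C
n(e⁻) = 3160 / 96500 = 0.03275 mol
Pb²⁺ + 2e⁻ → Pb, so n(Pb) = 0.03275 / 2 = 0.01638 mol
m = 0.01638 × 207.2 = 3.39 g

3.39 g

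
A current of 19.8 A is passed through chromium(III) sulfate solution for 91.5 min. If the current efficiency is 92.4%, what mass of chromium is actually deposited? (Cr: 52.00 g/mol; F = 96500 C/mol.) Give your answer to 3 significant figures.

Q = 19.8 × 5490 = 1.087×10^5 C
n(e⁻) = 1.087×10^5 / 96500 = 1.126 mol
Cr³⁺ + 3e⁻ → Cr, so theoretical m(Cr) = 0.3753 × 52.00 = 19.52 g
Actual mass = 92.4% × 19.52 = 18.0 g

18.0 g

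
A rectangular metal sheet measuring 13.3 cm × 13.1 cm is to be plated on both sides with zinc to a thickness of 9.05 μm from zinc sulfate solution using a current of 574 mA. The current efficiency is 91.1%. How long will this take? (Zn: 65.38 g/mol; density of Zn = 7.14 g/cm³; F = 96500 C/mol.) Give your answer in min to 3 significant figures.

Plated area = 2 × 13.3 × 13.1 = 348.5 cm²
Volume = 348.5 × 9.05×10⁻⁴ cm = 0.3154 cm³
m(Zn) = 0.3154 × 7.14 = 2.252 g
n(Zn) = 2.252 / 65.38 = 0.03444 mol; n(e⁻) = 2 × 0.03444 = 0.06888 mol
Q = 0.06888 × 96500 / 0.911 = 7296 C
t = 7296 / 0.574 = 12710 s = 212 min

212 min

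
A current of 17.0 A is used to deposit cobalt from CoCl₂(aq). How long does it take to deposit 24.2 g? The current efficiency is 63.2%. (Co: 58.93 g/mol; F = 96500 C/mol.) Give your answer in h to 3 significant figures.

n(Co) = 24.2 / 58.93 = 0.4107 mol
Co²⁺ + 2e⁻ → Co, so n(e⁻) = 2 × 0.4107 = 0.8214 mol
Q = 0.8214 × 96500 / 0.632 = 1.254×10^5 C
t = Q / I = 1.254×10^5 / 17.0 = 7376 s = 2.05 h

2.05 h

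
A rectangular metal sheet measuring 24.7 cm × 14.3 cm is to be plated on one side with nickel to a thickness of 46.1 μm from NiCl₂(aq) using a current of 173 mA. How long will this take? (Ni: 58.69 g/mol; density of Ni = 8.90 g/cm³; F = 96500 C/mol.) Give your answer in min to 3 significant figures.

Plated area = 24.7 × 14.3 = 353.2 cm²
Volume = 353.2 × 46.1×10⁻⁴ cm = 1.628 cm³
m(Ni) = 1.628 × 8.90 = 14.49 g
n(Ni) = 14.49 / 58.69 = 0.2469 mol; n(e⁻) = 2 × 0.2469 = 0.4938 mol
Q = 0.4938 × 96500 = 47650 C
t = 47650 / 0.173 = 2.754×10^5 s = 4590 min

4590 min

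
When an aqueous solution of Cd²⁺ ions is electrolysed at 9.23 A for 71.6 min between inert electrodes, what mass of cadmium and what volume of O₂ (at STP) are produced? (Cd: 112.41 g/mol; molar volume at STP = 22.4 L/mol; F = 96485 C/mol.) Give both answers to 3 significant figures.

Q = 9.23 × 4296 = 39650 C; n(e⁻) = 39650 / 96485 = 0.4109 mol
Cathode: Cd²⁺ + 2e⁻ → Cd → n(Cd) = 0.4109/2 = 0.2055 mol → 23.1 g
Anode: 2H₂O → O₂ + 4H⁺ + 4e⁻ → n(O₂) = 0.4109/4 = 0.1027 mol → 2.30 L

23.1 g Cd; 2.30 L O₂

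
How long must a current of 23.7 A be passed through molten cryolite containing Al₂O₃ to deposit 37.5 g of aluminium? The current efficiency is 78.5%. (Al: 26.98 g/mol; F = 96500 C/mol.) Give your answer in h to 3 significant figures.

n(Al) = 37.5 / 26.98 = 1.390 mol
Al³⁺ + 3e⁻ → Al, so n(e⁻) = 3 × 1.390 = 4.170 mol
Q = 4.170 × 96500 / 0.785 = 5.126×10^5 C
t = Q / I = 5.126×10^5 / 23.7 = 21630 s = 6.01 h

6.01 h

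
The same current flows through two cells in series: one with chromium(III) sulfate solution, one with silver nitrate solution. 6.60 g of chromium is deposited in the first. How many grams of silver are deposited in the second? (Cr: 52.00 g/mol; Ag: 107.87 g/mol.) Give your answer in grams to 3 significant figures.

n(Cr) = 6.60 / 52.00 = 0.1269 mol
Cr³⁺ + 3e⁻ → Cr, so n(e⁻) = 3 × 0.1269 = 0.3807 mol
In series, the same 0.3807 mol of electrons flows through the second cell.
Ag⁺ + e⁻ → Ag, so n(Ag) = 0.3807 mol
m(Ag) = 0.3807 × 107.87 = 41.1 g

41.1 g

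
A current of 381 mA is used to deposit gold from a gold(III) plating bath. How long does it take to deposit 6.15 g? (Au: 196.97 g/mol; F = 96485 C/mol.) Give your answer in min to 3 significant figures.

395 min

n(Au) = 6.15 / 196.97 = 0.03122 mol
Au³⁺ + 3e⁻ → Au, so n(e⁻) = 3 × 0.03122 = 0.09366 mol
Q = 0.09366 × 96485 = 9037 C
t = Q / I = 9037 / 0.381 = 23720 s = 395 min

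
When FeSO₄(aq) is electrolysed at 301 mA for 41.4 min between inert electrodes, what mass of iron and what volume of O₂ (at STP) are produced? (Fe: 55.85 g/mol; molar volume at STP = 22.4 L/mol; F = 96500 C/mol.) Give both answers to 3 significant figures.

Q = 0.301 × 2484 = 747.7 C; n(e⁻) = 747.7 / 96500 = 0.007748 mol
Cathode: Fe²⁺ + 2e⁻ → Fe → n(Fe) = 0.007748/2 = 0.003874 mol → 0.216 g
Anode: 2H₂O → O₂ + 4H⁺ + 4e⁻ → n(O₂) = 0.007748/4 = 0.001937 mol → 0.0434 L

0.216 g Fe; 0.0434 L O₂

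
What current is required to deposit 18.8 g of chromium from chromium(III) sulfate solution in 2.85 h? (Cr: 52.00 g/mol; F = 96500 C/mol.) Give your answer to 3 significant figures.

10.2 A

n(Cr) = 18.8 / 52.00 = 0.3615 mol
Cr³⁺ + 3e⁻ → Cr, so n(e⁻) = 3 × 0.3615 = 1.085 mol
Q = 1.085 × 96500 = 1.047×10^5 C
I = Q / t = 1.047×10^5 / 10260 s = 10.2 A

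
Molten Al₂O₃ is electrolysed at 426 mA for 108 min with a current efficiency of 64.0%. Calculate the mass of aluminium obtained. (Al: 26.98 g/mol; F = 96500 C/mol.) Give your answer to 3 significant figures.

Q = 0.426 × 6480 = 2760 C
n(e⁻) = 2760 / 96500 = 0.02860 mol
Al³⁺ + 3e⁻ → Al, so theoretical m(Al) = 0.009533 × 26.98 = 0.2572 g
Actual mass = 64.0% × 0.2572 = 0.165 g

0.165 g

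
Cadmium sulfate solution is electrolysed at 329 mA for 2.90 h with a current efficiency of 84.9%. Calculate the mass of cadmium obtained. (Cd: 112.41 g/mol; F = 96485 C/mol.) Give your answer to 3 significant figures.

1.70 g

Q = 0.329 × 10440 = 3435 C
n(e⁻) = 3435 / 96485 = 0.03560 mol
Cd²⁺ + 2e⁻ → Cd, so theoretical m(Cd) = 0.01780 × 112.41 = 2.001 g
Actual mass = 84.9% × 2.001 = 1.70 g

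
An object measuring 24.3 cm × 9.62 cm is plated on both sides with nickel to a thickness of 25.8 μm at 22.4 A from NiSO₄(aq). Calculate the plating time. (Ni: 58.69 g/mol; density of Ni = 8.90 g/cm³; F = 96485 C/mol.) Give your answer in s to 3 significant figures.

1580 s

Plated area = 2 × 24.3 × 9.62 = 467.5 cm²
Volume = 467.5 × 25.8×10⁻⁴ cm = 1.206 cm³
m(Ni) = 1.206 × 8.90 = 10.73 g
n(Ni) = 10.73 / 58.69 = 0.1828 mol; n(e⁻) = 2 × 0.1828 = 0.3656 mol
Q = 0.3656 × 96485 = 35270 C
t = 35270 / 22.4 = 1575 s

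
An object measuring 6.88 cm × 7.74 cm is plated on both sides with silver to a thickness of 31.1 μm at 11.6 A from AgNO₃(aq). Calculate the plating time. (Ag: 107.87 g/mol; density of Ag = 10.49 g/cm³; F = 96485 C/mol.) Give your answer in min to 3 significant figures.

Plated area = 2 × 6.88 × 7.74 = 106.5 cm²
Volume = 106.5 × 31.1×10⁻⁴ cm = 0.3312 cm³
m(Ag) = 0.3312 × 10.49 = 3.474 g
n(Ag) = 3.474 / 107.87 = 0.03221 mol; n(e⁻) = 0.03221 mol
Q = 0.03221 × 96485 = 3108 C
t = 3108 / 11.6 = 267.9 s = 4.47 min

4.47 min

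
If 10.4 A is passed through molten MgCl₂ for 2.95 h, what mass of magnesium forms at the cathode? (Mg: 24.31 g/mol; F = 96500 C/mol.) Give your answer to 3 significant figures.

13.9 g

Q = 10.4 A × 10620 s = 1.104×10^5 C
n(e⁻) = 1.104×10^5 / 96500 = 1.144 mol
Mg²⁺ + 2e⁻ → Mg, so n(Mg) = 1.144 / 2 = 0.5720 mol
m = 0.5720 × 24.31 = 13.9 g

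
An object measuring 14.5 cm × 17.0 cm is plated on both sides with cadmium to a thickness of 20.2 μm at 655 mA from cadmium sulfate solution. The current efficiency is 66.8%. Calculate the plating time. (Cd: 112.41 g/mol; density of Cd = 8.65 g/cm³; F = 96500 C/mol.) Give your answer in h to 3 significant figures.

Plated area = 2 × 14.5 × 17.0 = 493.0 cm²
Volume = 493.0 × 20.2×10⁻⁴ cm = 0.9959 cm³
m(Cd) = 0.9959 × 8.65 = 8.615 g
n(Cd) = 8.615 / 112.41 = 0.07664 mol; n(e⁻) = 2 × 0.07664 = 0.1533 mol
Q = 0.1533 × 96500 / 0.668 = 22150 C
t = 22150 / 0.655 = 33820 s = 9.39 h

9.39 h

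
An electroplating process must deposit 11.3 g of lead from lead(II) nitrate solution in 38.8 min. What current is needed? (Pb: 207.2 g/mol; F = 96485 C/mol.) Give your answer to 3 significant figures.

4.52 A

n(Pb) = 11.3 / 207.2 = 0.05454 mol
Pb²⁺ + 2e⁻ → Pb, so n(e⁻) = 2 × 0.05454 = 0.1091 mol
Q = 0.1091 × 96485 = 10530 C
I = Q / t = 10530 / 2328 s = 4.52 A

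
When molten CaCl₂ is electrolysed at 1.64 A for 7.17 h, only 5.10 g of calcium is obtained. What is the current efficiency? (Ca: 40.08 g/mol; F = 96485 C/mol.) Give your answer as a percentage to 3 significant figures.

Q = 1.64 × 25812 = 42330 C
n(e⁻) = 42330 / 96485 = 0.4387 mol
Ca²⁺ + 2e⁻ → Ca, so theoretical n(Ca) = 0.2194 mol → 8.794 g
Efficiency = 5.10 / 8.794 = 0.5799 = 58.0%

58.0%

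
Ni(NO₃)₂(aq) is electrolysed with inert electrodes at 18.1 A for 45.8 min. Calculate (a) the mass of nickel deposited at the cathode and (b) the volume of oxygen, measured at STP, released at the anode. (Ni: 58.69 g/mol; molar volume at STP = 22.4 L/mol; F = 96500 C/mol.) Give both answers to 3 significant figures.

15.1 g Ni; 2.89 L O₂

Q = 18.1 × 2748 = 49740 C; n(e⁻) = 49740 / 96500 = 0.5154 mol
Cathode: Ni²⁺ + 2e⁻ → Ni → n(Ni) = 0.5154/2 = 0.2577 mol → 15.1 g
Anode: 2H₂O → O₂ + 4H⁺ + 4e⁻ → n(O₂) = 0.5154/4 = 0.1289 mol → 2.89 L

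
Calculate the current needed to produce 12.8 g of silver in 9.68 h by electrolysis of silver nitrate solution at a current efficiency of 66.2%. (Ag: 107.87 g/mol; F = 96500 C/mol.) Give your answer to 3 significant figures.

n(Ag) = 12.8 / 107.87 = 0.1187 mol
Ag⁺ + e⁻ → Ag, so n(e⁻) = 0.1187 mol
Q = 0.1187 × 96500 / 0.662 = 17300 C
I = Q / t = 17300 / 34848 s = 0.496 A

0.496 A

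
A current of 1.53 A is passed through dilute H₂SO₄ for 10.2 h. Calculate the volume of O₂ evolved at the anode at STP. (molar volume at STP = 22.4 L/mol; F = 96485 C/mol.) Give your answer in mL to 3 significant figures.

3260 mL

Charge passed = 1.53 × 36720 = 56180 C
Moles of electrons = 56180 / 96485 = 0.5823 mol
2H₂O → O₂ + 4H⁺ + 4e⁻, so n(O₂) = 0.5823 / 4 = 0.1456 mol
V = 0.1456 × 22.4 = 3.261 L
= 3260 mL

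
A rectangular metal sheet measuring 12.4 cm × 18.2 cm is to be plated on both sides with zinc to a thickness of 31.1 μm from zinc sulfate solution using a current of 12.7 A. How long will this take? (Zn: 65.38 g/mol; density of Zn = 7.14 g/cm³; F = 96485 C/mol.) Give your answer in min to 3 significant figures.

Plated area = 2 × 12.4 × 18.2 = 451.4 cm²
Volume = 451.4 × 31.1×10⁻⁴ cm = 1.404 cm³
m(Zn) = 1.404 × 7.14 = 10.02 g
n(Zn) = 10.02 / 65.38 = 0.1533 mol; n(e⁻) = 2 × 0.1533 = 0.3066 mol
Q = 0.3066 × 96485 = 29580 C
t = 29580 / 12.7 = 2329 s = 38.8 min

38.8 min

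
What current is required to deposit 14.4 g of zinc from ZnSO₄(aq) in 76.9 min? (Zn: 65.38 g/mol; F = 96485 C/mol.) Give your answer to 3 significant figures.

9.21 A

n(Zn) = 14.4 / 65.38 = 0.2203 mol
Zn²⁺ + 2e⁻ → Zn, so n(e⁻) = 2 × 0.2203 = 0.4406 mol
Q = 0.4406 × 96485 = 42510 C
I = Q / t = 42510 / 4614 s = 9.21 A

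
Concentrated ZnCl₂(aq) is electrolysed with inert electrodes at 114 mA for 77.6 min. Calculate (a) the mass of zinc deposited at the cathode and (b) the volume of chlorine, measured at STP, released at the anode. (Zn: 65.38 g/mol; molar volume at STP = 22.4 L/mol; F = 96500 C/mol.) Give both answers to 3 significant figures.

Q = 0.114 × 4656 = 530.8 C; n(e⁻) = 530.8 / 96500 = 0.005501 mol
Cathode: Zn²⁺ + 2e⁻ → Zn → n(Zn) = 0.005501/2 = 0.002751 mol → 0.180 g
Anode: 2Cl⁻ → Cl₂ + 2e⁻ → n(Cl₂) = 0.005501/2 = 0.002751 mol → 0.0616 L

0.180 g Zn; 0.0616 L Cl₂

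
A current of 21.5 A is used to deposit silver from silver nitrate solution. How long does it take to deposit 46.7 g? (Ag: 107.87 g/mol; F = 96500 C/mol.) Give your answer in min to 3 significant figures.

n(Ag) = 46.7 / 107.87 = 0.4329 mol
Ag⁺ + e⁻ → Ag, so n(e⁻) = 0.4329 mol
Q = 0.4329 × 96500 = 41770 C
t = Q / I = 41770 / 21.5 = 1943 s = 32.4 min

32.4 min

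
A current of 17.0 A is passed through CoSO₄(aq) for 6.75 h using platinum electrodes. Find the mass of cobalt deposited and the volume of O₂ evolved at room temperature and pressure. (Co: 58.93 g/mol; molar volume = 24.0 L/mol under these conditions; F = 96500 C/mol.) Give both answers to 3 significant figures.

Q = 17.0 × 24300 = 4.131×10^5 C; n(e⁻) = 4.131×10^5 / 96500 = 4.281 mol
Cathode: Co²⁺ + 2e⁻ → Co → n(Co) = 4.281/2 = 2.141 mol → 126 g
Anode: 2H₂O → O₂ + 4H⁺ + 4e⁻ → n(O₂) = 4.281/4 = 1.070 mol → 25.7 L

126 g Co; 25.7 L O₂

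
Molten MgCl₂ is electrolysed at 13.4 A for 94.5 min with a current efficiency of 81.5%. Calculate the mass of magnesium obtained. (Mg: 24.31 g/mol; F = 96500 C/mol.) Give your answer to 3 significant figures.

7.80 g

Q = 13.4 × 5670 = 75980 C
n(e⁻) = 75980 / 96500 = 0.7874 mol
Mg²⁺ + 2e⁻ → Mg, so theoretical m(Mg) = 0.3937 × 24.31 = 9.571 g
Actual mass = 81.5% × 9.571 = 7.80 g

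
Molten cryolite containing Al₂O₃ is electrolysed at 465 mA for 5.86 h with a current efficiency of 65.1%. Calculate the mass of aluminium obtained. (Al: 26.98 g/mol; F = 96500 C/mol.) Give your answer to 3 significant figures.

Q = 0.465 × 21096 = 9810 C
n(e⁻) = 9810 / 96500 = 0.1017 mol
Al³⁺ + 3e⁻ → Al, so theoretical m(Al) = 0.03390 × 26.98 = 0.9146 g
Actual mass = 65.1% × 0.9146 = 0.595 g

0.595 g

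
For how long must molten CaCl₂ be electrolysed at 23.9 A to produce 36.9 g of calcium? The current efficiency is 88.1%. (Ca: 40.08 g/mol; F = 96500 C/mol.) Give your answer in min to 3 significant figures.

n(Ca) = 36.9 / 40.08 = 0.9207 mol
Ca²⁺ + 2e⁻ → Ca, so n(e⁻) = 2 × 0.9207 = 1.841 mol
Q = 1.841 × 96500 / 0.881 = 2.017×10^5 C
t = Q / I = 2.017×10^5 / 23.9 = 8439 s = 141 min

141 min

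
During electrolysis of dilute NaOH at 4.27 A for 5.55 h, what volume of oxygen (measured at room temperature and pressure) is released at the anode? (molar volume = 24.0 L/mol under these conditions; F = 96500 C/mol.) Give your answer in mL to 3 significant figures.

5300 mL

Q = It = 4.27 × 19980 = 85310 C
n(e⁻) = 85310 / 96500 = 0.8840 mol
2H₂O → O₂ + 4H⁺ + 4e⁻, so n(O₂) = 0.8840 / 4 = 0.2210 mol
V = 0.2210 × 24.0 = 5.304 L
= 5300 mL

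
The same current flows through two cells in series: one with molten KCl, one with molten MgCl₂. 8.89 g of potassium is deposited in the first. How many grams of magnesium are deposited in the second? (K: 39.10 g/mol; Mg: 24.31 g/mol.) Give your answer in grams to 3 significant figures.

2.76 g

n(K) = 8.89 / 39.10 = 0.2274 mol
K⁺ + e⁻ → K, so n(e⁻) = 0.2274 mol
Since the cells are in series, n(e⁻) in the Mg cell is also 0.2274 mol.
Mg²⁺ + 2e⁻ → Mg, so n(Mg) = 0.2274 / 2 = 0.1137 mol
m(Mg) = 0.1137 × 24.31 = 2.76 g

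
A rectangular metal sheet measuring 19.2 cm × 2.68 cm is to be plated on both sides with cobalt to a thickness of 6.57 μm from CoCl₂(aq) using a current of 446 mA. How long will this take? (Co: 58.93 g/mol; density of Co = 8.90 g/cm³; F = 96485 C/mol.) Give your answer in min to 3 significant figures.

73.6 min

Plated area = 2 × 19.2 × 2.68 = 102.9 cm²
Volume = 102.9 × 6.57×10⁻⁴ cm = 0.06761 cm³
m(Co) = 0.06761 × 8.90 = 0.6017 g
n(Co) = 0.6017 / 58.93 = 0.01021 mol; n(e⁻) = 2 × 0.01021 = 0.02042 mol
Q = 0.02042 × 96485 = 1970 C
t = 1970 / 0.446 = 4417 s = 73.6 min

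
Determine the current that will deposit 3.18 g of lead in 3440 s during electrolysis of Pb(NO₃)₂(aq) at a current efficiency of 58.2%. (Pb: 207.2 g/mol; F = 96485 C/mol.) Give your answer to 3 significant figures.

n(Pb) = 3.18 / 207.2 = 0.01535 mol
Pb²⁺ + 2e⁻ → Pb, so n(e⁻) = 2 × 0.01535 = 0.03070 mol
Q = 0.03070 × 96485 / 0.582 = 5090 C
I = Q / t = 5090 / 3440 s = 1.48 A

1.48 A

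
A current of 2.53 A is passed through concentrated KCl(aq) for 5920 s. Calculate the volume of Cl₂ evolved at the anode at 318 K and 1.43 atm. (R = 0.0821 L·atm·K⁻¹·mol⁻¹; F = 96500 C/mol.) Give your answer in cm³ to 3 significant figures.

1420 cm³

Charge passed = 2.53 × 5920 = 14980 C
n(e⁻) = Q/F = 14980/96500 = 0.1552 mol
2Cl⁻ → Cl₂ + 2e⁻, so n(Cl₂) = 0.1552 / 2 = 0.07760 mol
V = nRT/P = 0.07760 × 0.0821 × 318 / 1.43 = 1.417 L
= 1420 cm³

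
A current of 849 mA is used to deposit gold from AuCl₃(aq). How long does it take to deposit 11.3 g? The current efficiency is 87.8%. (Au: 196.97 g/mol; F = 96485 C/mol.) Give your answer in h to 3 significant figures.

6.19 h

n(Au) = 11.3 / 196.97 = 0.05737 mol
Au³⁺ + 3e⁻ → Au, so n(e⁻) = 3 × 0.05737 = 0.1721 mol
Q = 0.1721 × 96485 / 0.878 = 18910 C
t = Q / I = 18910 / 0.849 = 22270 s = 6.19 h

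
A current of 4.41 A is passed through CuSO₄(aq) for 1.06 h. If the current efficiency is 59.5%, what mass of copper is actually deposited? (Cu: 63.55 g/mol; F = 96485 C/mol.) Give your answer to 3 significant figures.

Q = 4.41 × 3816 = 16830 C
n(e⁻) = 16830 / 96485 = 0.1744 mol
Cu²⁺ + 2e⁻ → Cu, so theoretical m(Cu) = 0.08720 × 63.55 = 5.542 g
Actual mass = 59.5% × 5.542 = 3.30 g

3.30 g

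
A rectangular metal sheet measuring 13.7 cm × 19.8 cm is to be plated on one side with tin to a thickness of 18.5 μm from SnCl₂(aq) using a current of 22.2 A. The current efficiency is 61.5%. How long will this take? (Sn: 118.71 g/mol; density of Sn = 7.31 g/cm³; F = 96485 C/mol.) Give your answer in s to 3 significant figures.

437 s

Plated area = 13.7 × 19.8 = 271.3 cm²
Volume = 271.3 × 18.5×10⁻⁴ cm = 0.5019 cm³
m(Sn) = 0.5019 × 7.31 = 3.669 g
n(Sn) = 3.669 / 118.71 = 0.03091 mol; n(e⁻) = 2 × 0.03091 = 0.06182 mol
Q = 0.06182 × 96485 / 0.615 = 9699 C
t = 9699 / 22.2 = 436.9 s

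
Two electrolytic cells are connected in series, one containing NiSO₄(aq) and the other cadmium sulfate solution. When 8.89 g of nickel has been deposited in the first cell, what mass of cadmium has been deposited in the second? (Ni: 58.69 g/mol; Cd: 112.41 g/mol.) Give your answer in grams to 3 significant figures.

n(Ni) = 8.89 / 58.69 = 0.1515 mol
Ni²⁺ + 2e⁻ → Ni, so n(e⁻) = 2 × 0.1515 = 0.3030 mol
The cells are in series, so the same charge (and hence the same n(e⁻) = 0.3030 mol) passes through both.
Cd²⁺ + 2e⁻ → Cd, so n(Cd) = 0.3030 / 2 = 0.1515 mol
m(Cd) = 0.1515 × 112.41 = 17.0 g

17.0 g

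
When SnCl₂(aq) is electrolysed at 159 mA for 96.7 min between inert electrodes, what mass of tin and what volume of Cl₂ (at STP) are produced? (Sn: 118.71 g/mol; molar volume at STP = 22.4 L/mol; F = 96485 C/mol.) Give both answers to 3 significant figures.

Q = 0.159 × 5802 = 922.5 C; n(e⁻) = 922.5 / 96485 = 0.009561 mol
Cathode: Sn²⁺ + 2e⁻ → Sn → n(Sn) = 0.009561/2 = 0.004781 mol → 0.568 g
Anode: 2Cl⁻ → Cl₂ + 2e⁻ → n(Cl₂) = 0.009561/2 = 0.004781 mol → 0.107 L

0.568 g Sn; 0.107 L Cl₂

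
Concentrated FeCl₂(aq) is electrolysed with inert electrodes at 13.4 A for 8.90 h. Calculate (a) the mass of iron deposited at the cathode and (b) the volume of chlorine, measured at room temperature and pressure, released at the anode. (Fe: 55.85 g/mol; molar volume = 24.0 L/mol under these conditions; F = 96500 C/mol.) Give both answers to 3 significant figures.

Q = 13.4 × 32040 = 4.293×10^5 C; n(e⁻) = 4.293×10^5 / 96500 = 4.449 mol
Cathode: Fe²⁺ + 2e⁻ → Fe → n(Fe) = 4.449/2 = 2.225 mol → 124 g
Anode: 2Cl⁻ → Cl₂ + 2e⁻ → n(Cl₂) = 4.449/2 = 2.225 mol → 53.4 L

124 g Fe; 53.4 L Cl₂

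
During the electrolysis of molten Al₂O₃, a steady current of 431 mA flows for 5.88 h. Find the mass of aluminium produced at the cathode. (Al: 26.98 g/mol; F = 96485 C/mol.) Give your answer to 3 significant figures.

Q = It = 0.431 × 21168 = 9123 C
Moles of electrons = 9123 / 96485 = 0.09455 mol
Al³⁺ + 3e⁻ → Al, so n(Al) = 0.09455 / 3 = 0.03152 mol
m = 0.03152 × 26.98 = 0.850 g

0.850 g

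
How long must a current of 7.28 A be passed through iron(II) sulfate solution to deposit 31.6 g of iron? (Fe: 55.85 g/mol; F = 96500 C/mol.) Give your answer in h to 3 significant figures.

n(Fe) = 31.6 / 55.85 = 0.5658 mol
Fe²⁺ + 2e⁻ → Fe, so n(e⁻) = 2 × 0.5658 = 1.132 mol
Q = 1.132 × 96500 = 1.092×10^5 C
t = Q / I = 1.092×10^5 / 7.28 = 15000 s = 4.17 h

4.17 h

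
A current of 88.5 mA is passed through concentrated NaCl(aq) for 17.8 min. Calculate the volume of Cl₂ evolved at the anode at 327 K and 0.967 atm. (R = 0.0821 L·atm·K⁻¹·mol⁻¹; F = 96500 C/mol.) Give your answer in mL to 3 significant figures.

Q = 0.0885 A × 1068 s = 94.52 C
n(e⁻) = Q/F = 94.52/96500 = 9.795×10^-4 mol
2Cl⁻ → Cl₂ + 2e⁻, so n(Cl₂) = 9.795×10^-4 / 2 = 4.898×10^-4 mol
V = nRT/P = 4.898×10^-4 × 0.0821 × 327 / 0.967 = 0.01360 L
= 13.6 mL

13.6 mL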